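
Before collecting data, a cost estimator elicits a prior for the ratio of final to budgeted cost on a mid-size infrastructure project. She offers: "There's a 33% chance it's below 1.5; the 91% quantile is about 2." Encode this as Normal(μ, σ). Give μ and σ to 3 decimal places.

The p-quantile of Normal(μ,σ) is μ + z_p·σ, with z_{0.33} = -0.4399 and z_{0.91} = 1.341.
Eliminate σ: μ = (z₂·x₁ − z₁·x₂)/(z₂ − z₁) = (1.341·1.5 − (-0.4399)·2)/1.781 = 1.624.
Then σ = (x₂ − x₁)/(z₂ − z₁) = (2 − 1.5)/1.781 = 0.281.

μ = 1.624, σ = 0.281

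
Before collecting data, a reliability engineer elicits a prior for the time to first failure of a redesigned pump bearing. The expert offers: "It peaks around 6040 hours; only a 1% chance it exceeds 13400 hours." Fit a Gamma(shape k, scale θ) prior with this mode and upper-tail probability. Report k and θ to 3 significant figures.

Gamma(k,θ) with k>1 has mode (k−1)θ, so θ = 6040/(k−1).
Need P(X < 13400) = 0.99 with θ tied to k this way. Start at k = 2, θ = 6040: P(X<13400) ≈ 0.650.
Too low — raise k to concentrate. Iterating converges to k ≈ 8.58.
Then θ = 6040/(8.58−1) ≈ 797.

k ≈ 8.58, θ ≈ 797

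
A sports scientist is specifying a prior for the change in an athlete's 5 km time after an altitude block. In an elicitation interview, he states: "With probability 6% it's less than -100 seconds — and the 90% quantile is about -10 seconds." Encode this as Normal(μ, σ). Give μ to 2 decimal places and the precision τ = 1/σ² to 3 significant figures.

The p-quantile of Normal(μ,σ) is μ + z_p·σ, with z_{0.06} = -1.555 and z_{0.9} = 1.282.
Eliminate σ: μ = (z₂·x₁ − z₁·x₂)/(z₂ − z₁) = (1.282·-100 − (-1.555)·-10)/2.836 = -50.67.
Then σ = (x₂ − x₁)/(z₂ − z₁) = (-10 − -100)/2.836 = 31.73.
Precision τ = 1/σ² = 1/31.73² = 0.000993.

μ = -50.67, τ = 0.000993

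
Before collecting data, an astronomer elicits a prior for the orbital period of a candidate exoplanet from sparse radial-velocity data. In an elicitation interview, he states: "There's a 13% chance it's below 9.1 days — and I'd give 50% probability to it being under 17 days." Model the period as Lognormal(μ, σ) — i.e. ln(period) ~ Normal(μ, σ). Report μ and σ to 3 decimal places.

μ ≈ 2.833, σ ≈ 0.555

If T ~ Lognormal(μ,σ) then ln T ~ Normal(μ,σ), so the p-quantile of ln T is μ + z_p·σ.
ln(9.1) = 2.208 and ln(17) = 2.833; z_{0.13} = -1.126, z_{0.5} = 0.
σ = (2.833 − 2.208)/(0 − (-1.126)) = 0.555.
μ = 2.208 − (-1.126)·0.555 = 2.833.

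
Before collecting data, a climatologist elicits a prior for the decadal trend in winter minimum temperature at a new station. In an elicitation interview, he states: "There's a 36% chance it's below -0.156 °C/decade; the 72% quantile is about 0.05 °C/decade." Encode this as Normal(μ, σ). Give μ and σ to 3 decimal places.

μ = -0.078, σ = 0.219

For Normal(μ,σ), the p-quantile is μ + z_p·σ. Here z_{0.36} = -0.3585, z_{0.72} = 0.5828.
So -0.156 = μ − 0.3585σ and 0.05 = μ + 0.5828σ.
Subtracting: σ = (0.05 − -0.156)/(0.5828 − (-0.3585)) = 0.219.
Then μ = -0.156 − (-0.3585)·0.219 = -0.078.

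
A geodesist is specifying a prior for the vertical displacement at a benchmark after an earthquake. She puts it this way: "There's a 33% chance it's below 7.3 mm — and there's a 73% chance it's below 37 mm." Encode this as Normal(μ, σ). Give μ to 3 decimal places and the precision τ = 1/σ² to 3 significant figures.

μ = 19.711, τ = 0.00126

The p-quantile of Normal(μ,σ) is μ + z_p·σ, with z_{0.33} = -0.4399 and z_{0.73} = 0.6128.
Eliminate σ: μ = (z₂·x₁ − z₁·x₂)/(z₂ − z₁) = (0.6128·7.3 − (-0.4399)·37)/1.053 = 19.711.
Then σ = (x₂ − x₁)/(z₂ − z₁) = (37 − 7.3)/1.053 = 28.212.
Precision τ = 1/σ² = 1/28.21² = 0.00126.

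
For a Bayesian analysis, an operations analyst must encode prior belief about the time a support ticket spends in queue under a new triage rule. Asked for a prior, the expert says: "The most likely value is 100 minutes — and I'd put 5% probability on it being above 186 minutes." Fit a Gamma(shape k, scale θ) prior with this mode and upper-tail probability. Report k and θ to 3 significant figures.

Gamma(k,θ) with k>1 has mode (k−1)θ, so θ = 100/(k−1).
Need P(X < 186) = 0.95 with θ tied to k this way. Start at k = 2, θ = 100: P(X<186) ≈ 0.555.
Too low — raise k to concentrate. Iterating converges to k ≈ 8.23.
Then θ = 100/(8.23−1) ≈ 13.8.

k ≈ 8.23, θ ≈ 13.8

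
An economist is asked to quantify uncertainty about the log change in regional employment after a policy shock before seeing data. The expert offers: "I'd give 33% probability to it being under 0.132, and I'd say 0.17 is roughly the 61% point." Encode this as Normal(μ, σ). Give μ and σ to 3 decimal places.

μ = 0.155, σ = 0.053

For Normal(μ,σ), the p-quantile is μ + z_p·σ. Here z_{0.33} = -0.4399, z_{0.61} = 0.2793.
So 0.132 = μ − 0.4399σ and 0.17 = μ + 0.2793σ.
Subtracting: σ = (0.17 − 0.132)/(0.2793 − (-0.4399)) = 0.053.
Then μ = 0.132 − (-0.4399)·0.053 = 0.155.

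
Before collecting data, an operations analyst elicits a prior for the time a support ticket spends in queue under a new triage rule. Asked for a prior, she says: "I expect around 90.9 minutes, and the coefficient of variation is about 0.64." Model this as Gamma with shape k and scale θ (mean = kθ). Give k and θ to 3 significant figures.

k ≈ 2.44, θ ≈ 37.2

For Gamma(k, scale θ): mean = kθ, variance = kθ², so CV = 1/√k.
CV = 0.64, hence k = 1/CV² = 2.44.
Then θ = mean/k = 90.9/2.44 = 37.2.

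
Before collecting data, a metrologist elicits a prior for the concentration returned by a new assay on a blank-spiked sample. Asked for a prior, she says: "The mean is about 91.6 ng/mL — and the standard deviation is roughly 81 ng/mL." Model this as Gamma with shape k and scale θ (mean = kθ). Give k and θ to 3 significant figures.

k ≈ 1.28, θ ≈ 71.6

For Gamma(k, scale θ): mean = kθ, variance = kθ², so CV = 1/√k.
CV = SD/mean = 81/91.6 = 0.8843, hence k = 1/CV² = 1.28.
Then θ = mean/k = 91.6/1.28 = 71.6.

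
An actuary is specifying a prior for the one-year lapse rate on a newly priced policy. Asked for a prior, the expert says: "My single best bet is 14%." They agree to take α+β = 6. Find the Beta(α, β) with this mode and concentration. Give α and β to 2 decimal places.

α = 1.56, β = 4.44

For α,β > 1 the Beta mode is (α−1)/(α+β−2). With α+β = 6, the mode is (α−1)/4.
Set (α−1)/4 = 0.14 → α = 1 + 0.14·4 = 1.56.
β = 6 − α = 4.44.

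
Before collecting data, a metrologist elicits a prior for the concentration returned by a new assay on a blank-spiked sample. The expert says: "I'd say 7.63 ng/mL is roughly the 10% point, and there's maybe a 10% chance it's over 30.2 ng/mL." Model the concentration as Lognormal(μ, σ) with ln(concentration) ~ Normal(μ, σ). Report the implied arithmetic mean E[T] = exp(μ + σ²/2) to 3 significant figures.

E[T] ≈ 17.5 ng/mL

If T ~ Lognormal(μ,σ) then ln T ~ Normal(μ,σ), so the p-quantile of ln T is μ + z_p·σ.
ln(7.63) = 2.032 and ln(30.2) = 3.408; z_{0.1} = -1.282, z_{0.9} = 1.282.
σ = (3.408 − 2.032)/(1.282 − (-1.282)) = 0.537.
μ = 2.032 − (-1.282)·0.537 = 2.720.
E[T] = exp(μ + σ²/2) = exp(2.720 + 0.1441) = 17.5 ng/mL.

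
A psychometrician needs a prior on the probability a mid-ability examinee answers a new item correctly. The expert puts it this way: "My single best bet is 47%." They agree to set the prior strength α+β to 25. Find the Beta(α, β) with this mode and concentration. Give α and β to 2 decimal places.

For α,β > 1 the Beta mode is (α−1)/(α+β−2). With α+β = 25, the mode is (α−1)/23.
Set (α−1)/23 = 0.47 → α = 1 + 0.47·23 = 11.81.
β = 25 − α = 13.19.

α = 11.81, β = 13.19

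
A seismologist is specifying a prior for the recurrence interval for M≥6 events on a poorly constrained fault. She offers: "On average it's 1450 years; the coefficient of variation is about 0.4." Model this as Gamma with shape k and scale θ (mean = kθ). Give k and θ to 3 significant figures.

For Gamma(k, scale θ): mean = kθ, variance = kθ², so CV = 1/√k.
CV = 0.4, hence k = 1/CV² = 6.25.
Then θ = mean/k = 1450/6.25 = 232.

k ≈ 6.25, θ ≈ 232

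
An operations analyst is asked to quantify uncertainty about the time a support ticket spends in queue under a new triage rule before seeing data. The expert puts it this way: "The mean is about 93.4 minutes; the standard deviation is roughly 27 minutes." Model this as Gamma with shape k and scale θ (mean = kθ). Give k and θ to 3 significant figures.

For Gamma(k, scale θ): mean = kθ, variance = kθ², so CV = 1/√k.
CV = SD/mean = 27/93.4 = 0.2891, hence k = 1/CV² = 12.
Then θ = mean/k = 93.4/12 = 7.81.

k ≈ 12, θ ≈ 7.81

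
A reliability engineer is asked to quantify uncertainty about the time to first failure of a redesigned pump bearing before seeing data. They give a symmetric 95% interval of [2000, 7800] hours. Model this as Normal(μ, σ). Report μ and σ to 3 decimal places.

A symmetric 95% interval runs μ ± z·σ with z = 1.96.
Half-width = 2900, so σ = 2900/1.96 = 1479.619.
μ is the interval midpoint, 4900.000.

μ = 4900.000, σ = 1479.619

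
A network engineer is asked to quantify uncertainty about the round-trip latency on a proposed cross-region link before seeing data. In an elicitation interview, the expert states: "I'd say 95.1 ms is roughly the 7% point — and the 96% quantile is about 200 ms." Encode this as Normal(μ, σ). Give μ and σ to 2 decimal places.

For Normal(μ,σ), the p-quantile is μ + z_p·σ. Here z_{0.07} = -1.476, z_{0.96} = 1.751.
So 95.1 = μ − 1.476σ and 200 = μ + 1.751σ.
Subtracting: σ = (200 − 95.1)/(1.751 − (-1.476)) = 32.51.
Then μ = 95.1 − (-1.476)·32.51 = 143.08.

μ = 143.08, σ = 32.51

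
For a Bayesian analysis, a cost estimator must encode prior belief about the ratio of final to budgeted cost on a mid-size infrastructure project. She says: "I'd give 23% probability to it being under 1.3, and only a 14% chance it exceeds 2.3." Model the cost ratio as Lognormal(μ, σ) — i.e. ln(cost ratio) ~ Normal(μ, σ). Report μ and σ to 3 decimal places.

μ ≈ 0.494, σ ≈ 0.314

If T ~ Lognormal(μ,σ) then ln T ~ Normal(μ,σ), so the p-quantile of ln T is μ + z_p·σ.
ln(1.3) = 0.2624 and ln(2.3) = 0.8329; z_{0.23} = -0.7388, z_{0.86} = 1.08.
σ = (0.8329 − 0.2624)/(1.08 − (-0.7388)) = 0.314.
μ = 0.2624 − (-0.7388)·0.314 = 0.494.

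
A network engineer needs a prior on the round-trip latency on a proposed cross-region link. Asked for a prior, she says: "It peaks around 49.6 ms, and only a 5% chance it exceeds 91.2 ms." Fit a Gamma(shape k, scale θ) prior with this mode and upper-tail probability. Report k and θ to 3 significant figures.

k ≈ 8.51, θ ≈ 6.61

Gamma(k,θ) with k>1 has mode (k−1)θ, so θ = 49.6/(k−1).
Need P(X < 91.2) = 0.95 with θ tied to k this way. Start at k = 2, θ = 49.6: P(X<91.2) ≈ 0.549.
Too low — raise k to concentrate. Iterating converges to k ≈ 8.51.
Then θ = 49.6/(8.51−1) ≈ 6.61.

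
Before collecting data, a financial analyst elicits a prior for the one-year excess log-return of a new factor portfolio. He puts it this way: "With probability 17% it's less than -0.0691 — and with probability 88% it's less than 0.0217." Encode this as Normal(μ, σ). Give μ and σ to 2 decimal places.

The p-quantile of Normal(μ,σ) is μ + z_p·σ, with z_{0.17} = -0.9542 and z_{0.88} = 1.175.
Eliminate σ: μ = (z₂·x₁ − z₁·x₂)/(z₂ − z₁) = (1.175·-0.0691 − (-0.9542)·0.0217)/2.129 = -0.03.
Then σ = (x₂ − x₁)/(z₂ − z₁) = (0.0217 − -0.0691)/2.129 = 0.04.

μ = -0.03, σ = 0.04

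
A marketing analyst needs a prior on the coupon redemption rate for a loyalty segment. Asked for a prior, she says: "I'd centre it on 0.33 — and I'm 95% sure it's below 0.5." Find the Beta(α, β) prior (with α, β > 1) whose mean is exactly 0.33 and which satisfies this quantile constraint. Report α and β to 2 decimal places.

With mean 0.33 fixed, write α = 0.33s, β = 0.67s where s = α+β.
Need P(θ < 0.5) = 0.95 under Beta(0.33s, 0.67s). Normal approximation: (q−m)/√(m(1−m)/s) ≈ z_{0.95} = 1.64, so s ≈ 0.33·0.67·(1.64)²/(0.5−0.33)² = 20.7.
At s = 20.7: P(θ<0.5) ≈ 0.945. Adjusting to match 0.95 gives s ≈ 22.05.
So α = 0.33·22.05 ≈ 7.28, β = 0.67·22.05 ≈ 14.77.

α ≈ 7.28, β ≈ 14.77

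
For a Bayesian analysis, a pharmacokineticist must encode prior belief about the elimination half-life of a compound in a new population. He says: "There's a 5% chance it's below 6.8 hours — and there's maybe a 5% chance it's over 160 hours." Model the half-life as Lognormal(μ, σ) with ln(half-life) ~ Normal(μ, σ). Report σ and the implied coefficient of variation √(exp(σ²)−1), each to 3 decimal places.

If T ~ Lognormal(μ,σ) then ln T ~ Normal(μ,σ), so the p-quantile of ln T is μ + z_p·σ.
ln(6.8) = 1.917 and ln(160) = 5.075; z_{0.05} = -1.645, z_{0.95} = 1.645.
σ = (5.075 − 1.917)/(1.645 − (-1.645)) = 0.960.
μ = 1.917 − (-1.645)·0.960 = 3.496.
CV = √(exp(σ²)−1) = √(exp(0.9217)−1) = 1.230.

σ ≈ 0.960, CV ≈ 1.230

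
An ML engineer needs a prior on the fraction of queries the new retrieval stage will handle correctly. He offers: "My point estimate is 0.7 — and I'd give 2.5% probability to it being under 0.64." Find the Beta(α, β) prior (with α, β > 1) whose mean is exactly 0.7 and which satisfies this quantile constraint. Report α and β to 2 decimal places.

α ≈ 164.55, β ≈ 70.52

With mean 0.7 fixed, write α = 0.7s, β = 0.3s where s = α+β.
Need P(θ < 0.64) = 0.025 under Beta(0.7s, 0.3s). Normal approximation: (q−m)/√(m(1−m)/s) ≈ z_{0.025} = -1.96, so s ≈ 0.7·0.3·(-1.96)²/(0.64−0.7)² = 224.1.
At s = 224.1: P(θ<0.64) ≈ 0.028. Adjusting to match 0.025 gives s ≈ 235.07.
So α = 0.7·235.07 ≈ 164.55, β = 0.3·235.07 ≈ 70.52.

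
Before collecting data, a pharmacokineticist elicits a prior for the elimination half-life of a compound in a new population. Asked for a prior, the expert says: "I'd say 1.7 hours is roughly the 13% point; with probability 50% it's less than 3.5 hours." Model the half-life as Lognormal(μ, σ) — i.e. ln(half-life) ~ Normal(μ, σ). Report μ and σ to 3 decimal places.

If T ~ Lognormal(μ,σ) then ln T ~ Normal(μ,σ), so the p-quantile of ln T is μ + z_p·σ.
ln(1.7) = 0.5306 and ln(3.5) = 1.253; z_{0.13} = -1.126, z_{0.5} = 0.
σ = (1.253 − 0.5306)/(0 − (-1.126)) = 0.641.
μ = 0.5306 − (-1.126)·0.641 = 1.253.

μ ≈ 1.253, σ ≈ 0.641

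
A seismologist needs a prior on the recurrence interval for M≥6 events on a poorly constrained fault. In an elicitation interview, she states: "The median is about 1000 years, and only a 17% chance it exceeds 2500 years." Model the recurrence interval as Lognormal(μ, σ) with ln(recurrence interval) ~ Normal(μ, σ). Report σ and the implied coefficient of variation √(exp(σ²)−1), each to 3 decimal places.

σ ≈ 0.960, CV ≈ 1.231

If T ~ Lognormal(μ,σ) then ln T ~ Normal(μ,σ), so the p-quantile of ln T is μ + z_p·σ.
ln(1000) = 6.908 and ln(2500) = 7.824; z_{0.5} = 0, z_{0.83} = 0.9542.
σ = (7.824 − 6.908)/(0.9542 − (0)) = 0.960.
μ = 6.908 − (0)·0.960 = 6.908.
CV = √(exp(σ²)−1) = √(exp(0.9222)−1) = 1.231.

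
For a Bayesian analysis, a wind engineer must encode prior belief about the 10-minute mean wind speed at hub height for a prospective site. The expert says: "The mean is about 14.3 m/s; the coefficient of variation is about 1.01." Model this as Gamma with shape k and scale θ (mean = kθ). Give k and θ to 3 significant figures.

For Gamma(k, scale θ): mean = kθ, variance = kθ², so CV = 1/√k.
CV = 1.01, hence k = 1/CV² = 0.98.
Then θ = mean/k = 14.3/0.98 = 14.6.

k ≈ 0.98, θ ≈ 14.6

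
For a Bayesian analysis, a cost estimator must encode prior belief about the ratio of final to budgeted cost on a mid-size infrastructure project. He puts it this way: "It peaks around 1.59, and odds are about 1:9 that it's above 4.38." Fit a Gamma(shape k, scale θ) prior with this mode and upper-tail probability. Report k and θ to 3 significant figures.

k ≈ 2.86, θ ≈ 0.854

Gamma(k,θ) with k>1 has mode (k−1)θ, so θ = 1.59/(k−1).
Need P(X < 4.38) = 0.9 with θ tied to k this way. Start at k = 2, θ = 1.59: P(X<4.38) ≈ 0.761.
Too low — raise k to concentrate. Iterating converges to k ≈ 2.86.
Then θ = 1.59/(2.86−1) ≈ 0.854.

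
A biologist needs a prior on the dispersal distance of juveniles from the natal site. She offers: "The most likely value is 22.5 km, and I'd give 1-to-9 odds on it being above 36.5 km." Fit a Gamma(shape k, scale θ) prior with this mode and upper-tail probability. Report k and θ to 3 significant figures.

k ≈ 9.04, θ ≈ 2.8

Gamma(k,θ) with k>1 has mode (k−1)θ, so θ = 22.5/(k−1).
Need P(X < 36.5) = 0.9 with θ tied to k this way. Start at k = 2, θ = 22.5: P(X<36.5) ≈ 0.482.
Too low — raise k to concentrate. Iterating converges to k ≈ 9.04.
Then θ = 22.5/(9.04−1) ≈ 2.8.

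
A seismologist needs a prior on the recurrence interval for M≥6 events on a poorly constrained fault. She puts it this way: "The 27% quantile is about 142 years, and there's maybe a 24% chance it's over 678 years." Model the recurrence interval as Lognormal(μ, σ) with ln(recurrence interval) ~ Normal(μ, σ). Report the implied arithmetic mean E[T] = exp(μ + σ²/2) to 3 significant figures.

E[T] ≈ 593 years

If T ~ Lognormal(μ,σ) then ln T ~ Normal(μ,σ), so the p-quantile of ln T is μ + z_p·σ.
ln(142) = 4.956 and ln(678) = 6.519; z_{0.27} = -0.6128, z_{0.76} = 0.7063.
σ = (6.519 − 4.956)/(0.7063 − (-0.6128)) = 1.185.
μ = 4.956 − (-0.6128)·1.185 = 5.682.
E[T] = exp(μ + σ²/2) = exp(5.682 + 0.7023) = 593 years.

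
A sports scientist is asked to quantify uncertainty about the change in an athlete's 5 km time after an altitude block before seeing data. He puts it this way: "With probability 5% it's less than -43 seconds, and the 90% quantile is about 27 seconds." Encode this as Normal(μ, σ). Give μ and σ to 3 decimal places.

μ = -3.655, σ = 23.920

The p-quantile of Normal(μ,σ) is μ + z_p·σ, with z_{0.05} = -1.645 and z_{0.9} = 1.282.
Eliminate σ: μ = (z₂·x₁ − z₁·x₂)/(z₂ − z₁) = (1.282·-43 − (-1.645)·27)/2.926 = -3.655.
Then σ = (x₂ − x₁)/(z₂ − z₁) = (27 − -43)/2.926 = 23.920.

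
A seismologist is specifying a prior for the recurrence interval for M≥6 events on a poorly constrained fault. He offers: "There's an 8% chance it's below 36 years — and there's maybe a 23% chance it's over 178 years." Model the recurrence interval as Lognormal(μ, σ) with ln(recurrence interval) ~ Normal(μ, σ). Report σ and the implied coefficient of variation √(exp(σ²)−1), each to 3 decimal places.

σ ≈ 0.745, CV ≈ 0.862

If T ~ Lognormal(μ,σ) then ln T ~ Normal(μ,σ), so the p-quantile of ln T is μ + z_p·σ.
ln(36) = 3.584 and ln(178) = 5.182; z_{0.08} = -1.405, z_{0.77} = 0.7388.
σ = (5.182 − 3.584)/(0.7388 − (-1.405)) = 0.745.
μ = 3.584 − (-1.405)·0.745 = 4.631.
CV = √(exp(σ²)−1) = √(exp(0.5558)−1) = 0.862.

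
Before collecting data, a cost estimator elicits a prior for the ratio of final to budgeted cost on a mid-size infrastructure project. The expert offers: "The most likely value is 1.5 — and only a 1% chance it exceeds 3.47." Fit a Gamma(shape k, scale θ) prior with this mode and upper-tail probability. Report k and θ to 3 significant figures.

k ≈ 7.78, θ ≈ 0.221

Gamma(k,θ) with k>1 has mode (k−1)θ, so θ = 1.5/(k−1).
Need P(X < 3.47) = 0.99 with θ tied to k this way. Start at k = 2, θ = 1.5: P(X<3.47) ≈ 0.672.
Too low — raise k to concentrate. Iterating converges to k ≈ 7.78.
Then θ = 1.5/(7.78−1) ≈ 0.221.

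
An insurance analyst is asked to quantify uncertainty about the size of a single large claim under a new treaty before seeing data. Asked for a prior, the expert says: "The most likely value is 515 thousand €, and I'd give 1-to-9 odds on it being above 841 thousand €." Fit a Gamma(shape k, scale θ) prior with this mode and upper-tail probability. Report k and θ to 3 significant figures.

Gamma(k,θ) with k>1 has mode (k−1)θ, so θ = 515/(k−1).
Need P(X < 841) = 0.9 with θ tied to k this way. Start at k = 2, θ = 515: P(X<841) ≈ 0.486.
Too low — raise k to concentrate. Iterating converges to k ≈ 8.83.
Then θ = 515/(8.83−1) ≈ 65.7.

k ≈ 8.83, θ ≈ 65.7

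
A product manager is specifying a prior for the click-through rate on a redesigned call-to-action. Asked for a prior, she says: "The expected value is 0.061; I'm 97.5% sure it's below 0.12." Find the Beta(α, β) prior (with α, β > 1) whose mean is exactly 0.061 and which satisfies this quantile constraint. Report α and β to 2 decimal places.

With mean 0.061 fixed, write α = 0.061s, β = 0.939s where s = α+β.
Need P(θ < 0.12) = 0.975 under Beta(0.061s, 0.939s). Normal approximation: (q−m)/√(m(1−m)/s) ≈ z_{0.975} = 1.96, so s ≈ 0.061·0.939·(1.96)²/(0.12−0.061)² = 63.2.
At s = 63.2: P(θ<0.12) ≈ 0.957. Adjusting to match 0.975 gives s ≈ 86.18.
So α = 0.061·86.18 ≈ 5.26, β = 0.939·86.18 ≈ 80.92.

α ≈ 5.26, β ≈ 80.92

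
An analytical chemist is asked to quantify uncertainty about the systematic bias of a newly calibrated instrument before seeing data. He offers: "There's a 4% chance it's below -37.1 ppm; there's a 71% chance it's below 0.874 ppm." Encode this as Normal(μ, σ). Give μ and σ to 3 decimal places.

μ = -8.246, σ = 16.481

For Normal(μ,σ), the p-quantile is μ + z_p·σ. Here z_{0.04} = -1.751, z_{0.71} = 0.5534.
So -37.1 = μ − 1.751σ and 0.874 = μ + 0.5534σ.
Subtracting: σ = (0.874 − -37.1)/(0.5534 − (-1.751)) = 16.481.
Then μ = -37.1 − (-1.751)·16.481 = -8.246.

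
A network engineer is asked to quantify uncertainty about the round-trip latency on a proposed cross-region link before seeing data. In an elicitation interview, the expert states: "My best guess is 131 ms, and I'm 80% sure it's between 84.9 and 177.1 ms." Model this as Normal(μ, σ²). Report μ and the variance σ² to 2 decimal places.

A symmetric 80% interval runs μ ± z·σ with z = 1.282.
Half-width = 46.1, so σ = 46.1/1.282 = 35.972 and σ² = 1293.99.
μ is the stated best guess, 131.00.

μ = 131.00, σ² = 1293.99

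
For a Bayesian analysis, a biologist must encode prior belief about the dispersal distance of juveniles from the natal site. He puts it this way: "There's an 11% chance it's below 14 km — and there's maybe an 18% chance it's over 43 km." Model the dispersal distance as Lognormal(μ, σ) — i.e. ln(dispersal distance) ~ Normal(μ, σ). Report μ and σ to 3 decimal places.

μ ≈ 3.282, σ ≈ 0.524

If T ~ Lognormal(μ,σ) then ln T ~ Normal(μ,σ), so the p-quantile of ln T is μ + z_p·σ.
ln(14) = 2.639 and ln(43) = 3.761; z_{0.11} = -1.227, z_{0.82} = 0.9154.
σ = (3.761 − 2.639)/(0.9154 − (-1.227)) = 0.524.
μ = 2.639 − (-1.227)·0.524 = 3.282.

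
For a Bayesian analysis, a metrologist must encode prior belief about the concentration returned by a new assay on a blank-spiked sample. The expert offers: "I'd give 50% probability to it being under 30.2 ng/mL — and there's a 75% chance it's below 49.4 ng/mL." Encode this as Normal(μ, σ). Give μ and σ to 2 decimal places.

For Normal(μ,σ), the p-quantile is μ + z_p·σ. Here z_{0.5} = 0, z_{0.75} = 0.6745.
So 30.2 = μ + 0σ and 49.4 = μ + 0.6745σ.
Subtracting: σ = (49.4 − 30.2)/(0.6745 − (0)) = 28.47.
Then μ = 30.2 − (0)·28.47 = 30.20.

μ = 30.20, σ = 28.47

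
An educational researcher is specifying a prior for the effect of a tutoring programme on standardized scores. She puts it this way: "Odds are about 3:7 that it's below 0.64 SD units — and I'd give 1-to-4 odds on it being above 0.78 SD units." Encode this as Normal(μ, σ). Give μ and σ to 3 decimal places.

The p-quantile of Normal(μ,σ) is μ + z_p·σ, with z_{0.3} = -0.5244 and z_{0.8} = 0.8416.
Eliminate σ: μ = (z₂·x₁ − z₁·x₂)/(z₂ − z₁) = (0.8416·0.64 − (-0.5244)·0.78)/1.366 = 0.694.
Then σ = (x₂ − x₁)/(z₂ − z₁) = (0.78 − 0.64)/1.366 = 0.102.

μ = 0.694, σ = 0.102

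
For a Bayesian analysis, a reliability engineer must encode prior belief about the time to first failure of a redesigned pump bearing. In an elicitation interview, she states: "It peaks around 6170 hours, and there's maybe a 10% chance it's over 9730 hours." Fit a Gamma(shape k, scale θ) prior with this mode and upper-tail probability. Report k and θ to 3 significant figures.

k ≈ 10, θ ≈ 683

Gamma(k,θ) with k>1 has mode (k−1)θ, so θ = 6170/(k−1).
Need P(X < 9730) = 0.9 with θ tied to k this way. Start at k = 2, θ = 6170: P(X<9730) ≈ 0.468.
Too low — raise k to concentrate. Iterating converges to k ≈ 10.
Then θ = 6170/(10−1) ≈ 683.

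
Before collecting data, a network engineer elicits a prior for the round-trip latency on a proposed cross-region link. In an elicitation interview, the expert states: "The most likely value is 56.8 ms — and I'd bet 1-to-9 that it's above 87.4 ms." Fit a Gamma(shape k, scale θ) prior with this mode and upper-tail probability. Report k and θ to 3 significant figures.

Gamma(k,θ) with k>1 has mode (k−1)θ, so θ = 56.8/(k−1).
Need P(X < 87.4) = 0.9 with θ tied to k this way. Start at k = 2, θ = 56.8: P(X<87.4) ≈ 0.455.
Too low — raise k to concentrate. Iterating converges to k ≈ 11.1.
Then θ = 56.8/(11.1−1) ≈ 5.65.

k ≈ 11.1, θ ≈ 5.65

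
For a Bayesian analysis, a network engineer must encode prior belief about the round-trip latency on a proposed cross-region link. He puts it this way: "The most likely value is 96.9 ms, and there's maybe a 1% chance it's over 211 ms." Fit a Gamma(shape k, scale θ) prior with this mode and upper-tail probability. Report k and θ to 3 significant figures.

Gamma(k,θ) with k>1 has mode (k−1)θ, so θ = 96.9/(k−1).
Need P(X < 211) = 0.99 with θ tied to k this way. Start at k = 2, θ = 96.9: P(X<211) ≈ 0.640.
Too low — raise k to concentrate. Iterating converges to k ≈ 8.98.
Then θ = 96.9/(8.98−1) ≈ 12.1.

k ≈ 8.98, θ ≈ 12.1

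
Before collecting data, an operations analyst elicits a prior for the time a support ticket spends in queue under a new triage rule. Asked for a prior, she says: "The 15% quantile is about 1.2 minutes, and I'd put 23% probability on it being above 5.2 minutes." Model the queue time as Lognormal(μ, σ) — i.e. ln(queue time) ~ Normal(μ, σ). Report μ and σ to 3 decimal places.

μ ≈ 1.038, σ ≈ 0.826

If T ~ Lognormal(μ,σ) then ln T ~ Normal(μ,σ), so the p-quantile of ln T is μ + z_p·σ.
ln(1.2) = 0.1823 and ln(5.2) = 1.649; z_{0.15} = -1.036, z_{0.77} = 0.7388.
σ = (1.649 − 0.1823)/(0.7388 − (-1.036)) = 0.826.
μ = 0.1823 − (-1.036)·0.826 = 1.038.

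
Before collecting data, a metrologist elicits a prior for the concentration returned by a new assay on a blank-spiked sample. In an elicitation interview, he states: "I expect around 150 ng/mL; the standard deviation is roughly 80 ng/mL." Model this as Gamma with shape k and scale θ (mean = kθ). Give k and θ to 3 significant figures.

For Gamma(k, scale θ): mean = kθ, variance = kθ², so CV = 1/√k.
CV = SD/mean = 80/150 = 0.5333, hence k = 1/CV² = 3.52.
Then θ = mean/k = 150/3.52 = 42.7.

k ≈ 3.52, θ ≈ 42.7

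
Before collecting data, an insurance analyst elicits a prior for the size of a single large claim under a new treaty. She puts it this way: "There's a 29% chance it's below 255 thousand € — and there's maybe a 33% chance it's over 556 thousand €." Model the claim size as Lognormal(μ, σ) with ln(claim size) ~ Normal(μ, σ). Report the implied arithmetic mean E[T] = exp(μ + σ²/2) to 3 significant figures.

E[T] ≈ 536 thousand €

If T ~ Lognormal(μ,σ) then ln T ~ Normal(μ,σ), so the p-quantile of ln T is μ + z_p·σ.
ln(255) = 5.541 and ln(556) = 6.321; z_{0.29} = -0.5534, z_{0.67} = 0.4399.
σ = (6.321 − 5.541)/(0.4399 − (-0.5534)) = 0.785.
μ = 5.541 − (-0.5534)·0.785 = 5.976.
E[T] = exp(μ + σ²/2) = exp(5.976 + 0.3079) = 536 thousand €.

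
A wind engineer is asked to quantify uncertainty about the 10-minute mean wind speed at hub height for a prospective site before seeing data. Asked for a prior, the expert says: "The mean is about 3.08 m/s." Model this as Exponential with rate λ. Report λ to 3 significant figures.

Exponential mean = 1/λ, so λ = 1/3.08 = 0.325.

λ ≈ 0.325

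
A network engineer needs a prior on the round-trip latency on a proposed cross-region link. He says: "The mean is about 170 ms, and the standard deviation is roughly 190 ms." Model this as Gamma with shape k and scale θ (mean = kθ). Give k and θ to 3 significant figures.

For Gamma(k, scale θ): mean = kθ, variance = kθ², so CV = 1/√k.
CV = SD/mean = 190/170 = 1.118, hence k = 1/CV² = 0.801.
Then θ = mean/k = 170/0.801 = 212.

k ≈ 0.801, θ ≈ 212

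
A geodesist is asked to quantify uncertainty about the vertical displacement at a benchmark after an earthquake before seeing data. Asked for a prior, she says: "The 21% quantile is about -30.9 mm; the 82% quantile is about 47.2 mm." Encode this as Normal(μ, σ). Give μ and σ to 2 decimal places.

μ = 5.68, σ = 45.36

For Normal(μ,σ), the p-quantile is μ + z_p·σ. Here z_{0.21} = -0.8064, z_{0.82} = 0.9154.
So -30.9 = μ − 0.8064σ and 47.2 = μ + 0.9154σ.
Subtracting: σ = (47.2 − -30.9)/(0.9154 − (-0.8064)) = 45.36.
Then μ = -30.9 − (-0.8064)·45.36 = 5.68.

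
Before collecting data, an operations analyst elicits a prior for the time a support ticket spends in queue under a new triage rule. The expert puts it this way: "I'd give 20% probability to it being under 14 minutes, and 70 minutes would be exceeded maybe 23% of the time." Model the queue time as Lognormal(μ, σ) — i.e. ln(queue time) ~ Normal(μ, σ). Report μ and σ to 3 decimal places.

If T ~ Lognormal(μ,σ) then ln T ~ Normal(μ,σ), so the p-quantile of ln T is μ + z_p·σ.
ln(14) = 2.639 and ln(70) = 4.248; z_{0.2} = -0.8416, z_{0.77} = 0.7388.
σ = (4.248 − 2.639)/(0.7388 − (-0.8416)) = 1.018.
μ = 2.639 − (-0.8416)·1.018 = 3.496.

μ ≈ 3.496, σ ≈ 1.018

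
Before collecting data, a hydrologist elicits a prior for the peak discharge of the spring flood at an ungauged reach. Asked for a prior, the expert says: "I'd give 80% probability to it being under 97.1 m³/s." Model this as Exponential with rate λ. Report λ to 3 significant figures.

P(T < 97.1) = 1 − e^(−λ·97.1) = 0.8, so λ = −ln(1−0.8)/97.1 = −ln(0.2)/97.1 = 0.0166.

λ ≈ 0.0166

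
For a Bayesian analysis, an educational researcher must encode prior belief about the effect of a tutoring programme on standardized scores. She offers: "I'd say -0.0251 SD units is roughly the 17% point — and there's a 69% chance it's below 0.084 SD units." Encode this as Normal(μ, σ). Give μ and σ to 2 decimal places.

μ = 0.05, σ = 0.08

For Normal(μ,σ), the p-quantile is μ + z_p·σ. Here z_{0.17} = -0.9542, z_{0.69} = 0.4959.
So -0.0251 = μ − 0.9542σ and 0.084 = μ + 0.4959σ.
Subtracting: σ = (0.084 − -0.0251)/(0.4959 − (-0.9542)) = 0.08.
Then μ = -0.0251 − (-0.9542)·0.08 = 0.05.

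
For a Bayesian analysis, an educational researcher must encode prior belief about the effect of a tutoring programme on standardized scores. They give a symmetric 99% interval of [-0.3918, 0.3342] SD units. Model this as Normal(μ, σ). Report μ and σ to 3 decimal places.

μ = -0.029, σ = 0.141

A symmetric 99% interval runs μ ± z·σ with z = 2.576.
Half-width = 0.363, so σ = 0.363/2.576 = 0.141.
μ is the interval midpoint, -0.029.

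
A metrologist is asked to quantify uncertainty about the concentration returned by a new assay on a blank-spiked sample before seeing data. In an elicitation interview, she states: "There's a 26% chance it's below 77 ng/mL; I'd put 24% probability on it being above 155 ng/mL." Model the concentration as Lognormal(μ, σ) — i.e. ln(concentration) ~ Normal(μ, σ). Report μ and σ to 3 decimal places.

If T ~ Lognormal(μ,σ) then ln T ~ Normal(μ,σ), so the p-quantile of ln T is μ + z_p·σ.
ln(77) = 4.344 and ln(155) = 5.043; z_{0.26} = -0.6433, z_{0.76} = 0.7063.
σ = (5.043 − 4.344)/(0.7063 − (-0.6433)) = 0.518.
μ = 4.344 − (-0.6433)·0.518 = 4.677.

μ ≈ 4.677, σ ≈ 0.518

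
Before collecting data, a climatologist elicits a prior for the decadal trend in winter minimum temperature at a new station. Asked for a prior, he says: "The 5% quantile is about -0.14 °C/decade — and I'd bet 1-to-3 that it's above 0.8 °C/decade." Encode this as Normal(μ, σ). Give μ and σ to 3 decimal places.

μ = 0.527, σ = 0.405

The p-quantile of Normal(μ,σ) is μ + z_p·σ, with z_{0.05} = -1.645 and z_{0.75} = 0.6745.
Eliminate σ: μ = (z₂·x₁ − z₁·x₂)/(z₂ − z₁) = (0.6745·-0.14 − (-1.645)·0.8)/2.319 = 0.527.
Then σ = (x₂ − x₁)/(z₂ − z₁) = (0.8 − -0.14)/2.319 = 0.405.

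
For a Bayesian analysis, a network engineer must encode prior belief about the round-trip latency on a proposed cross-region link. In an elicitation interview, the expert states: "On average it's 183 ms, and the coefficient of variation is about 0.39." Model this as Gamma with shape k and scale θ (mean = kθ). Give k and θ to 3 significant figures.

For Gamma(k, scale θ): mean = kθ, variance = kθ², so CV = 1/√k.
CV = 0.39, hence k = 1/CV² = 6.57.
Then θ = mean/k = 183/6.57 = 27.8.

k ≈ 6.57, θ ≈ 27.8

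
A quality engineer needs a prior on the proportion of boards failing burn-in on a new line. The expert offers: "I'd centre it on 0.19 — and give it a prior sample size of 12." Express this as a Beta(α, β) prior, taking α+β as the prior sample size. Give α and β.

Under the effective-sample-size interpretation, Beta(α, β) has prior mean α/(α+β) and prior sample size α+β.
So α+β = 12 and α/(α+β) = 0.19, giving α = 0.19·12 = 2.28 and β = 12 − 2.28 = 9.72.

α = 2.28, β = 9.72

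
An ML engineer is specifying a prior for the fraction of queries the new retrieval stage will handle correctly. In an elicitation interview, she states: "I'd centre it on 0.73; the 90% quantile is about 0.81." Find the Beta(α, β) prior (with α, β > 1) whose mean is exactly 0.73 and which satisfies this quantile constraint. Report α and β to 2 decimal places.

α ≈ 34.54, β ≈ 12.78

With mean 0.73 fixed, write α = 0.73s, β = 0.27s where s = α+β.
Need P(θ < 0.81) = 0.9 under Beta(0.73s, 0.27s). Normal approximation: (q−m)/√(m(1−m)/s) ≈ z_{0.9} = 1.28, so s ≈ 0.73·0.27·(1.28)²/(0.81−0.73)² = 50.6.
At s = 50.6: P(θ<0.81) ≈ 0.908. Adjusting to match 0.9 gives s ≈ 47.32.
So α = 0.73·47.32 ≈ 34.54, β = 0.27·47.32 ≈ 12.78.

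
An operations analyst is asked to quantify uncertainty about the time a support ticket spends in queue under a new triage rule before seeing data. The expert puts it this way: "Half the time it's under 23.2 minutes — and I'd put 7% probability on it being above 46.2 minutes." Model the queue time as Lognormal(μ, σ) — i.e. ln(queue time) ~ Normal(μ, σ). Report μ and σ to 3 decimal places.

μ ≈ 3.144, σ ≈ 0.467

If T ~ Lognormal(μ,σ) then ln T ~ Normal(μ,σ), so the p-quantile of ln T is μ + z_p·σ.
ln(23.2) = 3.144 and ln(46.2) = 3.833; z_{0.5} = 0, z_{0.93} = 1.476.
σ = (3.833 − 3.144)/(1.476 − (0)) = 0.467.
μ = 3.144 − (0)·0.467 = 3.144.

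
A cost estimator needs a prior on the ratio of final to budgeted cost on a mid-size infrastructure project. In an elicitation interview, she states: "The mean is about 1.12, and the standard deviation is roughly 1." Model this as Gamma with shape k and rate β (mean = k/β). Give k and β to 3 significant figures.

k ≈ 1.25, β ≈ 1.12

For Gamma(k, rate β): mean = k/β, variance = k/β², so CV = 1/√k.
CV = SD/mean = 1/1.12 = 0.8929, hence k = 1/CV² = 1.25.
Then β = k/mean = 1.25/1.12 = 1.12.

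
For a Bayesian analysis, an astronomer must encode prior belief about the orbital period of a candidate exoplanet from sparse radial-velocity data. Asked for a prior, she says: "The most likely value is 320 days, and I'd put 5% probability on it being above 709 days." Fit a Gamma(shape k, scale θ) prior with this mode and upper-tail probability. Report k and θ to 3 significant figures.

Gamma(k,θ) with k>1 has mode (k−1)θ, so θ = 320/(k−1).
Need P(X < 709) = 0.95 with θ tied to k this way. Start at k = 2, θ = 320: P(X<709) ≈ 0.649.
Too low — raise k to concentrate. Iterating converges to k ≈ 5.34.
Then θ = 320/(5.34−1) ≈ 73.7.

k ≈ 5.34, θ ≈ 73.7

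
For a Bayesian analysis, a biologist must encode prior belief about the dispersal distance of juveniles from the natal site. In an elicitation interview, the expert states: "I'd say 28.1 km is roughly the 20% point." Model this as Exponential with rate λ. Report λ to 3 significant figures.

P(T < 28.1) = 1 − e^(−λ·28.1) = 0.2, so λ = −ln(1−0.2)/28.1 = −ln(0.8)/28.1 = 0.00794.

λ ≈ 0.00794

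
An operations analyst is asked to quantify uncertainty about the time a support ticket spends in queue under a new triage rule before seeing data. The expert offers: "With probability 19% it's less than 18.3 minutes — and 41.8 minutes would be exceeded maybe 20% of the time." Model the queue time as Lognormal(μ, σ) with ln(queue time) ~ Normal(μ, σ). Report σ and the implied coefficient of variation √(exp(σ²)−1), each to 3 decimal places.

If T ~ Lognormal(μ,σ) then ln T ~ Normal(μ,σ), so the p-quantile of ln T is μ + z_p·σ.
ln(18.3) = 2.907 and ln(41.8) = 3.733; z_{0.19} = -0.8779, z_{0.8} = 0.8416.
σ = (3.733 − 2.907)/(0.8416 − (-0.8779)) = 0.480.
μ = 2.907 − (-0.8779)·0.480 = 3.329.
CV = √(exp(σ²)−1) = √(exp(0.2308)−1) = 0.509.

σ ≈ 0.480, CV ≈ 0.509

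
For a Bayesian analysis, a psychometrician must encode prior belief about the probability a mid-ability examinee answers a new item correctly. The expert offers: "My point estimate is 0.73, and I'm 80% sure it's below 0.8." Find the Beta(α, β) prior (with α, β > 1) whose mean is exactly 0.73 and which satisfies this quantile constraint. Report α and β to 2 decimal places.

With mean 0.73 fixed, write α = 0.73s, β = 0.27s where s = α+β.
Need P(θ < 0.8) = 0.8 under Beta(0.73s, 0.27s). Normal approximation: (q−m)/√(m(1−m)/s) ≈ z_{0.8} = 0.842, so s ≈ 0.73·0.27·(0.842)²/(0.8−0.73)² = 28.5.
At s = 28.5: P(θ<0.8) ≈ 0.795. Adjusting to match 0.8 gives s ≈ 29.45.
So α = 0.73·29.45 ≈ 21.50, β = 0.27·29.45 ≈ 7.95.

α ≈ 21.50, β ≈ 7.95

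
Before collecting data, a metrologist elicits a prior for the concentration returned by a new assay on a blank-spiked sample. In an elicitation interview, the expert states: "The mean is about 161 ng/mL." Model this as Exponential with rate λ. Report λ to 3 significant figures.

λ ≈ 0.00621

Exponential mean = 1/λ, so λ = 1/161.0 = 0.00621.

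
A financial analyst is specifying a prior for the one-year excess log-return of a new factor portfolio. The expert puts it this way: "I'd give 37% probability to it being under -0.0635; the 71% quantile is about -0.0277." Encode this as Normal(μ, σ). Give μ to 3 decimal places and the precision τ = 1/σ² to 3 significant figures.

For Normal(μ,σ), the p-quantile is μ + z_p·σ. Here z_{0.37} = -0.3319, z_{0.71} = 0.5534.
So -0.0635 = μ − 0.3319σ and -0.0277 = μ + 0.5534σ.
Subtracting: σ = (-0.0277 − -0.0635)/(0.5534 − (-0.3319)) = 0.040.
Then μ = -0.0635 − (-0.3319)·0.040 = -0.050.
Precision τ = 1/σ² = 1/0.04044² = 611.

μ = -0.050, τ = 611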